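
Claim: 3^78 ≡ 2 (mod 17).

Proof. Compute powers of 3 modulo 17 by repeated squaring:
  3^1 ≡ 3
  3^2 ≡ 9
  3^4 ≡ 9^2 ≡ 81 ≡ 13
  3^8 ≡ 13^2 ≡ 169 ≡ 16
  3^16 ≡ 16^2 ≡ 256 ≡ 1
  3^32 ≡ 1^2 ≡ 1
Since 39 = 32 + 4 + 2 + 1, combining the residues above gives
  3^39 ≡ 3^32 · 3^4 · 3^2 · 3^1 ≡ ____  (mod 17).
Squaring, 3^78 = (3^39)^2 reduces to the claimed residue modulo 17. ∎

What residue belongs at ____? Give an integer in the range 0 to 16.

11

3^32 · 3^4 · 3^2 · 3^1 ≡ 1 · 13 · 9 · 3 = 351.
351 mod 17 = 11, so 3^39 ≡ 11 (mod 17).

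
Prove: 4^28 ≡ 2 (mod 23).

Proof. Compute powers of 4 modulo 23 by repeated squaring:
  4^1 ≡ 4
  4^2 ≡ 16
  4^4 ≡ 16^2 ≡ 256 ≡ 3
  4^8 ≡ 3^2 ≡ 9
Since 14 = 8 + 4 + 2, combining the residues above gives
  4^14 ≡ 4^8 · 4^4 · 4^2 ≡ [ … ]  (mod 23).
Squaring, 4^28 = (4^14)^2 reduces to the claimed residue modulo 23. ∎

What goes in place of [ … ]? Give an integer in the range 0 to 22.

4^8 · 4^4 · 4^2 ≡ 9 · 3 · 16 = 432.
432 mod 23 = 18, so 4^14 ≡ 18 (mod 23).

18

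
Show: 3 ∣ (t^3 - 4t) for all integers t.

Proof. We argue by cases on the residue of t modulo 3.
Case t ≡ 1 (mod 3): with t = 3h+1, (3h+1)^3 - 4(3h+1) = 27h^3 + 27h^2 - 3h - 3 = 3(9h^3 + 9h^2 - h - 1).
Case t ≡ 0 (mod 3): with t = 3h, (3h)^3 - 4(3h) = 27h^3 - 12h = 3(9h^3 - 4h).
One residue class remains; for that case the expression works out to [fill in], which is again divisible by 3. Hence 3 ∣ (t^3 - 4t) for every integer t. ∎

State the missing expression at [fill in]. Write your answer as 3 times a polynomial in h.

Only t ≡ 2 (mod 3) is unaccounted for. Put t = 3h+2:
(3h+2)^3 - 4(3h+2) expands to 27h^3 + 54h^2 + 24h,
and factoring out 3 leaves 3(9h^3 + 18h^2 + 8h).

3(9h^3 + 18h^2 + 8h)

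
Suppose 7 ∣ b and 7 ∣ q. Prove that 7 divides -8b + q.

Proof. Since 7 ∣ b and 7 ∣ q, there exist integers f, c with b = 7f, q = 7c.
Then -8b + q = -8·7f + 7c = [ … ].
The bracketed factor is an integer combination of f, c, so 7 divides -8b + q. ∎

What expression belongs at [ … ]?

Each term has a factor of 7: -8·7f + 7c = 7·(c - 8f).
Since c - 8f is an integer, 7 ∣ (-8b + q).

7(c - 8f)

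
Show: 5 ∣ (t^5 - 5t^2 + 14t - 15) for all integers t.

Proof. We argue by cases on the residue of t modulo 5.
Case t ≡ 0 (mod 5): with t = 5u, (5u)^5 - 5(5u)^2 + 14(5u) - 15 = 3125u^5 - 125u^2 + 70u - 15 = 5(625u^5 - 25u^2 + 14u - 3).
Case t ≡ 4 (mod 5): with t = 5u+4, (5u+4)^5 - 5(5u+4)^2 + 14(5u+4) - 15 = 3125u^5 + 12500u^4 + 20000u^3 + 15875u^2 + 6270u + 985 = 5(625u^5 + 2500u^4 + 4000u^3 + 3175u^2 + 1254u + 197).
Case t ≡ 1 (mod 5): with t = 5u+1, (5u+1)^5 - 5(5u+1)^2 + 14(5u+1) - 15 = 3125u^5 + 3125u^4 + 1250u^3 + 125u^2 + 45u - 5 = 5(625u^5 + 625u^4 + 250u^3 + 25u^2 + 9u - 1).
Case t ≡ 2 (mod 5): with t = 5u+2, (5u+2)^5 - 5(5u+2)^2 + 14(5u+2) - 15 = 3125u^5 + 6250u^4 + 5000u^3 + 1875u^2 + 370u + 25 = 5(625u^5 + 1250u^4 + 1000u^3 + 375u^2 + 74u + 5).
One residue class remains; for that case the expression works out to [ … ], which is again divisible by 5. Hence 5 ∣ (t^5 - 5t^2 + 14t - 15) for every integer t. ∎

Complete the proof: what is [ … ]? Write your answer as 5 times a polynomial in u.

The residues treated are {0, 4, 1, 2}, so the missing case is t ≡ 3 (mod 5); write t = 5u+3.
Then (5u+3)^5 - 5(5u+3)^2 + 14(5u+3) - 15 = 3125u^5 + 9375u^4 + 11250u^3 + 6625u^2 + 1945u + 225 = 5(625u^5 + 1875u^4 + 2250u^3 + 1325u^2 + 389u + 45).

5(625u^5 + 1875u^4 + 2250u^3 + 1325u^2 + 389u + 45)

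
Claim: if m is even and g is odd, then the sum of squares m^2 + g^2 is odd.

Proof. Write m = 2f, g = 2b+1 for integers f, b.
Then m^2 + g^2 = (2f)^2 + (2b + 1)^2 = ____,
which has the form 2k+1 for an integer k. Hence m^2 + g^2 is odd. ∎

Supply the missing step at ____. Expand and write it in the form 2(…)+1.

2(2b^2 + 2b + 2f^2) + 1

Expanding: (2f)^2 + (2b + 1)^2 = 4b^2 + 4b + 4f^2 + 1.
Every term except the constant is even, so this is 2(2b^2 + 2b + 2f^2) + 1,
and 2b^2 + 2b + 2f^2 ∈ ℤ gives the required form.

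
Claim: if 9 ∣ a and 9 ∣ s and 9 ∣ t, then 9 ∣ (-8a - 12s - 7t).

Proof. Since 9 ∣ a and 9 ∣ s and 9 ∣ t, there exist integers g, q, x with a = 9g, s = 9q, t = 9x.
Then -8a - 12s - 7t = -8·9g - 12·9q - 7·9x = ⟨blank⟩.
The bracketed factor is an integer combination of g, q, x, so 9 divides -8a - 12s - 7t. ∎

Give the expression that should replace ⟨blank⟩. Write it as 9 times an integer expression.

Each term has a factor of 9: -8·9g - 12·9q - 7·9x = 9·(-8g - 12q - 7x).
Since -8g - 12q - 7x is an integer, 9 ∣ (-8a - 12s - 7t).

9(-8g - 12q - 7x)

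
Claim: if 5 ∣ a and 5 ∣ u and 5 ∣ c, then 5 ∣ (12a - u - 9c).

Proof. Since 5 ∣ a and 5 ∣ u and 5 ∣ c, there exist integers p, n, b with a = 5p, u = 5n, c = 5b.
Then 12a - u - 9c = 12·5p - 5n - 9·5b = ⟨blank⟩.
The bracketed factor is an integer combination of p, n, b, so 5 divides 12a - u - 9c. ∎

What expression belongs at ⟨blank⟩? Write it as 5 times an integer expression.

Pull the common 5 out of every term: 12·5p - 5n - 9·5b = 5(-9b - n + 12p).
-9b - n + 12p is an integer, which exhibits the divisibility.

5(-9b - n + 12p)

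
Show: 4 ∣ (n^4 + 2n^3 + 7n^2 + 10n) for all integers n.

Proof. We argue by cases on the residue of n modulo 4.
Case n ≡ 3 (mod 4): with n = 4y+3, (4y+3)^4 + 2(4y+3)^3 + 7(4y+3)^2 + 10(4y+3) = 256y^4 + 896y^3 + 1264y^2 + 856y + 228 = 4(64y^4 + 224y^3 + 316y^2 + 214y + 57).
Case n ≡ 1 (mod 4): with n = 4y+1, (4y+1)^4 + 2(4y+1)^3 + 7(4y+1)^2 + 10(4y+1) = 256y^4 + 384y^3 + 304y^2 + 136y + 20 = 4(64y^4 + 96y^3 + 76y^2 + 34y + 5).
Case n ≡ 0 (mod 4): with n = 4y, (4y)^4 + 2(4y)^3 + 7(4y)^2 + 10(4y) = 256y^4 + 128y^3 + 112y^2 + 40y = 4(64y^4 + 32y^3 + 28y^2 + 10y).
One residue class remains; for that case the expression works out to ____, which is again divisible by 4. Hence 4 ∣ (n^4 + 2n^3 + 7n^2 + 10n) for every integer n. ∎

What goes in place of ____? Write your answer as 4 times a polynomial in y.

Only n ≡ 2 (mod 4) is unaccounted for. Put n = 4y+2:
(4y+2)^4 + 2(4y+2)^3 + 7(4y+2)^2 + 10(4y+2) expands to 256y^4 + 640y^3 + 688y^2 + 376y + 80,
and factoring out 4 leaves 4(64y^4 + 160y^3 + 172y^2 + 94y + 20).

4(64y^4 + 160y^3 + 172y^2 + 94y + 20)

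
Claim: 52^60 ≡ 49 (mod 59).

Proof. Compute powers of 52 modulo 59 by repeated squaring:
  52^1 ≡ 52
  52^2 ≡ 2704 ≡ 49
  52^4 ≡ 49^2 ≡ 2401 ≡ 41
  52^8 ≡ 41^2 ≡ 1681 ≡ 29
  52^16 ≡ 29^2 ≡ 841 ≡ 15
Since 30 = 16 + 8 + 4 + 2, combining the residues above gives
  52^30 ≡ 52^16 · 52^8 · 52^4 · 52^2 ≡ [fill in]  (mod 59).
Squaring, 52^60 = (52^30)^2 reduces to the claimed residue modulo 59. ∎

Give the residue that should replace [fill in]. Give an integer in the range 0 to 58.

7

52^16 · 52^8 · 52^4 · 52^2 ≡ 15 · 29 · 41 · 49 = 873915.
873915 mod 59 = 7, so 52^30 ≡ 7 (mod 59).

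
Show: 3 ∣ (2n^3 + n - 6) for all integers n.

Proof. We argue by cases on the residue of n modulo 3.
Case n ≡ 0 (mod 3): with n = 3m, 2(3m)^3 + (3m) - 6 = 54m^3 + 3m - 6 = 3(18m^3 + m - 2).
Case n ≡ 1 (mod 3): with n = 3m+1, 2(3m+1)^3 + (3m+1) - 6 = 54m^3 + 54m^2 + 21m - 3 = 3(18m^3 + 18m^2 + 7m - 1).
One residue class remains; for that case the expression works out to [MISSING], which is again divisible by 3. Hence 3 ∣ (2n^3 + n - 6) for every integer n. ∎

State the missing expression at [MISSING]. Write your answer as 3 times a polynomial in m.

The residues treated are {0, 1}, so the missing case is n ≡ 2 (mod 3); write n = 3m+2.
Then 2(3m+2)^3 + (3m+2) - 6 = 54m^3 + 108m^2 + 75m + 12 = 3(18m^3 + 36m^2 + 25m + 4).

3(18m^3 + 36m^2 + 25m + 4)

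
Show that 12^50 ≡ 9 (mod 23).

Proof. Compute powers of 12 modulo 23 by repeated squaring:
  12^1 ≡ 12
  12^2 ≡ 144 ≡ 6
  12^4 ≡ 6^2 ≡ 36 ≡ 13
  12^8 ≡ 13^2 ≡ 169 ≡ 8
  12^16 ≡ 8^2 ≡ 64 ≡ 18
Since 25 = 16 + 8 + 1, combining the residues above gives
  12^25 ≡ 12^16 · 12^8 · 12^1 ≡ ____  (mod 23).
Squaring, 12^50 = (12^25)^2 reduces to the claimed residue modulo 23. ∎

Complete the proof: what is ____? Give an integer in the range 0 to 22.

12^16 · 12^8 · 12^1 ≡ 18 · 8 · 12 = 1728.
1728 mod 23 = 3, so 12^25 ≡ 3 (mod 23).

3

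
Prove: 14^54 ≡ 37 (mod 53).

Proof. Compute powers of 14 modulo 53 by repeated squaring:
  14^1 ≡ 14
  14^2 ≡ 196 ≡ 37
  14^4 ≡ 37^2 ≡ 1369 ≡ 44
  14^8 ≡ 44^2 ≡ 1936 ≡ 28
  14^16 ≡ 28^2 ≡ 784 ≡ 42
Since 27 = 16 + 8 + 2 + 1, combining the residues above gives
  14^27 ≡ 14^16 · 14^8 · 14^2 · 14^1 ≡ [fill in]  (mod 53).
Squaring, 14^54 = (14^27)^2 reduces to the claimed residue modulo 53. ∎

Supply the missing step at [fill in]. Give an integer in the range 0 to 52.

39

14^16 · 14^8 · 14^2 · 14^1 ≡ 42 · 28 · 37 · 14 = 609168.
609168 mod 53 = 39, so 14^27 ≡ 39 (mod 53).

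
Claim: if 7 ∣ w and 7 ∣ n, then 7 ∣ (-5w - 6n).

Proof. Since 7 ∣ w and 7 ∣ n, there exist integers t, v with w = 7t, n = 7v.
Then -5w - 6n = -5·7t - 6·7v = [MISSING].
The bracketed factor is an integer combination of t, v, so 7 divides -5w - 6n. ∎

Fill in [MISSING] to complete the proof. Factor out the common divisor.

7(-5t - 6v)

Each term has a factor of 7: -5·7t - 6·7v = 7·(-5t - 6v).
Since -5t - 6v is an integer, 7 ∣ (-5w - 6n).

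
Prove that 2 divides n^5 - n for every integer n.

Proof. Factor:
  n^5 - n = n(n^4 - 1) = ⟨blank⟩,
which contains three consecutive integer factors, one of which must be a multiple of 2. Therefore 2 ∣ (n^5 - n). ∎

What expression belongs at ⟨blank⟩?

n^4 - 1 = (n^2 - 1)(n^2 + 1), and n^2 - 1 = (n-1)(n+1).
So n(n^4 - 1) = (n - 1)n(n + 1)(n^2 + 1).

(n - 1)n(n + 1)(n^2 + 1)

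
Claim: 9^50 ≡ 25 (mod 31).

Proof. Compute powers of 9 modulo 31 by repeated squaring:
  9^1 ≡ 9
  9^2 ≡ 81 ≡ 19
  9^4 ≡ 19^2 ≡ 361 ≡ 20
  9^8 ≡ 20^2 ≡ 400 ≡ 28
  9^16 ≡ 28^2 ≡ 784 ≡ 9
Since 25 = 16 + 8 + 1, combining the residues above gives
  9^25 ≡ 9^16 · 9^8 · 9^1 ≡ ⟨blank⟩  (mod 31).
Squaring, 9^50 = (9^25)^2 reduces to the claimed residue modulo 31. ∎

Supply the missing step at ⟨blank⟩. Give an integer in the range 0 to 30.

Multiply the listed residues: 9 · 28 · 9 = 252 → 2268.
Reducing modulo 31: 2268 = 73·31 + 5, so 9^25 ≡ 5.

5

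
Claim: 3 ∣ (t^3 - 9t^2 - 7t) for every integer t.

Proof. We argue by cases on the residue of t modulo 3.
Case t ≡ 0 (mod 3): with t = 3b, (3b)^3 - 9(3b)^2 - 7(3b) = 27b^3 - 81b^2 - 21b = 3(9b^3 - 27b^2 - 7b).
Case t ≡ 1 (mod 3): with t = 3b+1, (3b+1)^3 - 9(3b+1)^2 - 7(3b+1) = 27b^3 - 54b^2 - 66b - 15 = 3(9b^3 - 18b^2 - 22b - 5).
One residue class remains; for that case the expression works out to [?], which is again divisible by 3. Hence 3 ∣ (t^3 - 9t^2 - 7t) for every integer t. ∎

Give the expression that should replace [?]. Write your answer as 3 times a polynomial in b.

3(9b^3 - 9b^2 - 31b - 14)

The residues treated are {0, 1}, so the missing case is t ≡ 2 (mod 3); write t = 3b+2.
Then (3b+2)^3 - 9(3b+2)^2 - 7(3b+2) = 27b^3 - 27b^2 - 93b - 42 = 3(9b^3 - 9b^2 - 31b - 14).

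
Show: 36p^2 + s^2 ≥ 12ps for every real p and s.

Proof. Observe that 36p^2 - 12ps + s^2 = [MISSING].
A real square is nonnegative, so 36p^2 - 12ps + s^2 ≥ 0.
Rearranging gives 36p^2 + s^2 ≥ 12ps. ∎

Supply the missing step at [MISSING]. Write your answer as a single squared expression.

(6p - s)^2

36p^2 - 12ps + s^2 is a perfect-square trinomial: the outer terms are (6p)^2 and (s)^2, and the cross term is -2·6p·s.
So 36p^2 - 12ps + s^2 = (6p - s)^2 ≥ 0.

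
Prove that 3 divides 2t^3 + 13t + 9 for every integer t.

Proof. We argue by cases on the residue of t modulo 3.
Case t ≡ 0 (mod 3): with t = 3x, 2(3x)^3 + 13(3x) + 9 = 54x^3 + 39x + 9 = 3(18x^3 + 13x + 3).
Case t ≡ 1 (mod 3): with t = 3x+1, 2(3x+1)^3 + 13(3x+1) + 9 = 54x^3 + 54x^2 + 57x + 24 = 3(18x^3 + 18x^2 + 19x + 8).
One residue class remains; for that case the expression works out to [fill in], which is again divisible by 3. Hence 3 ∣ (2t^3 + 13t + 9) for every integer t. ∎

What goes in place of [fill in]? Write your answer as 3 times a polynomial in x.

3(18x^3 + 36x^2 + 37x + 17)

Only t ≡ 2 (mod 3) is unaccounted for. Put t = 3x+2:
2(3x+2)^3 + 13(3x+2) + 9 expands to 54x^3 + 108x^2 + 111x + 51,
and factoring out 3 leaves 3(18x^3 + 36x^2 + 37x + 17).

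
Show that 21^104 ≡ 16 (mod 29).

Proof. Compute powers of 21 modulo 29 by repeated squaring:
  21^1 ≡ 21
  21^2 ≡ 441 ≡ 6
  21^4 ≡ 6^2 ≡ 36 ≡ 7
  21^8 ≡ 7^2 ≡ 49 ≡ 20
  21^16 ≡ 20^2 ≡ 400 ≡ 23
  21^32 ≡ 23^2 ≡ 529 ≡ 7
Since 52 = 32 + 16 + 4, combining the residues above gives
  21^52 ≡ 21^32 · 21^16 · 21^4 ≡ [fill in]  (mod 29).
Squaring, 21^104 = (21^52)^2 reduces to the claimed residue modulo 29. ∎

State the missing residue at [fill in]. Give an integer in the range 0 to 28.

25

21^32 · 21^16 · 21^4 ≡ 7 · 23 · 7 = 1127.
1127 mod 29 = 25, so 21^52 ≡ 25 (mod 29).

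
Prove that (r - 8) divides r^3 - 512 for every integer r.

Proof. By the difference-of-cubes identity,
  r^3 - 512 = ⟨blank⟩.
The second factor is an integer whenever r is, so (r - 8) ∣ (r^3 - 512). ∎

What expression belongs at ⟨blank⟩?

Polynomial division of r^3 - 512 by r - 8 leaves remainder 0 and quotient r^2 + 8r + 64.
Hence r^3 - 512 = (r - 8)(r^2 + 8r + 64).

(r - 8)(r^2 + 8r + 64)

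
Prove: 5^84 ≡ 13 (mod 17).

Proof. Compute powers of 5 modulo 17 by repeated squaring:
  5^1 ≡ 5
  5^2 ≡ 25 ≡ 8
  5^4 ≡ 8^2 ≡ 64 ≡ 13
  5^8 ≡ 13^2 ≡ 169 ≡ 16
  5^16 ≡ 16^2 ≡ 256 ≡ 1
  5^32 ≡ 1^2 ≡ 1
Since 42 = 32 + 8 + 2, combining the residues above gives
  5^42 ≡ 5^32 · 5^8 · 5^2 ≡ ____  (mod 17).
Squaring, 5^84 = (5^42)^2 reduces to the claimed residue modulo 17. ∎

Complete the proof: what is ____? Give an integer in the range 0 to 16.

5^32 · 5^8 · 5^2 ≡ 1 · 16 · 8 = 128.
128 mod 17 = 9, so 5^42 ≡ 9 (mod 17).

9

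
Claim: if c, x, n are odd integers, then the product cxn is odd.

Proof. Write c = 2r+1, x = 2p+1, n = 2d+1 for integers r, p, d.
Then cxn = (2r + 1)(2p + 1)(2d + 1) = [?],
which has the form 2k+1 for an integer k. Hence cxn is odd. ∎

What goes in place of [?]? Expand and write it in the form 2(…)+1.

Expanding: (2r + 1)(2p + 1)(2d + 1) = 8dpr + 4dp + 4dr + 2d + 4pr + 2p + 2r + 1.
Every term except the constant is even, so this is 2(4dpr + 2dp + 2dr + d + 2pr + p + r) + 1,
and 4dpr + 2dp + 2dr + d + 2pr + p + r ∈ ℤ gives the required form.

2(4dpr + 2dp + 2dr + d + 2pr + p + r) + 1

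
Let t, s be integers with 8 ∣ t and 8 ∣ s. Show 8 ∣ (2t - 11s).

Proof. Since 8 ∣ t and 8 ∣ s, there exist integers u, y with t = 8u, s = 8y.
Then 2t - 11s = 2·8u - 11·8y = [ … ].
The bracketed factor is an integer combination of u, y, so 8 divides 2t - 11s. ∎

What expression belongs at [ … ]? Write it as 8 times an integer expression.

Pull the common 8 out of every term: 2·8u - 11·8y = 8(2u - 11y).
2u - 11y is an integer, which exhibits the divisibility.

8(2u - 11y)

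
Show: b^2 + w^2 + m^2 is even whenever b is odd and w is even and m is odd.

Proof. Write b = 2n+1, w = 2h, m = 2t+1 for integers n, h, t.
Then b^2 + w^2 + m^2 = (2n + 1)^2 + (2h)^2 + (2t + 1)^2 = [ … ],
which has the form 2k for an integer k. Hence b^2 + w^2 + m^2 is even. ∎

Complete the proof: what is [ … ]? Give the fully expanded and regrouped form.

2(2h^2 + 2n^2 + 2n + 2t^2 + 2t + 1)

Expanding: (2n + 1)^2 + (2h)^2 + (2t + 1)^2 = 4h^2 + 4n^2 + 4n + 4t^2 + 4t + 2.
Every term is even; pulling out the factor of 2 gives 2(2h^2 + 2n^2 + 2n + 2t^2 + 2t + 1).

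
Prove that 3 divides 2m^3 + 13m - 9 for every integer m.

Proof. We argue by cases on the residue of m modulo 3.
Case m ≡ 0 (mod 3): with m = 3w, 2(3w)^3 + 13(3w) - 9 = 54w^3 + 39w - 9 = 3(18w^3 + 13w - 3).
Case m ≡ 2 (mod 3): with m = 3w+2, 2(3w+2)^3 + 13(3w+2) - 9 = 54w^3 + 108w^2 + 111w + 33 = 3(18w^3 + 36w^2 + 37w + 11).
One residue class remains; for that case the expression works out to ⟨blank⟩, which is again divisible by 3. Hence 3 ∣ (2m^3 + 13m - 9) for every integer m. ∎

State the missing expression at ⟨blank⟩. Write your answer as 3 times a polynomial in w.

3(18w^3 + 18w^2 + 19w + 2)

Only m ≡ 1 (mod 3) is unaccounted for. Put m = 3w+1:
2(3w+1)^3 + 13(3w+1) - 9 expands to 54w^3 + 54w^2 + 57w + 6,
and factoring out 3 leaves 3(18w^3 + 18w^2 + 19w + 2).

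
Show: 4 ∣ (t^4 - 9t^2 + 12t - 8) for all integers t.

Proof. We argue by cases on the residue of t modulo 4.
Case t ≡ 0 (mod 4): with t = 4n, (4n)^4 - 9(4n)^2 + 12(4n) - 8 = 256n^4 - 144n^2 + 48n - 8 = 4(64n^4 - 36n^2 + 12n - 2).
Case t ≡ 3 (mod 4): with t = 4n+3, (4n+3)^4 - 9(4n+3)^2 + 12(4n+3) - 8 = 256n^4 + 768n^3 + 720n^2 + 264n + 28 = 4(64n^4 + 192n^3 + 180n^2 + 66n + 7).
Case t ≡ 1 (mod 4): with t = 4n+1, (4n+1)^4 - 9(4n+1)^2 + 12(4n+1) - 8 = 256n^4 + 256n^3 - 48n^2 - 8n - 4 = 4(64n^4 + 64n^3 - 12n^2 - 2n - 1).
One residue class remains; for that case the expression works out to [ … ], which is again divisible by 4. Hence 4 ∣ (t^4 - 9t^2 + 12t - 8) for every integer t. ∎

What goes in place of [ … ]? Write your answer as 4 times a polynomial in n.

Only t ≡ 2 (mod 4) is unaccounted for. Put t = 4n+2:
(4n+2)^4 - 9(4n+2)^2 + 12(4n+2) - 8 expands to 256n^4 + 512n^3 + 240n^2 + 32n - 4,
and factoring out 4 leaves 4(64n^4 + 128n^3 + 60n^2 + 8n - 1).

4(64n^4 + 128n^3 + 60n^2 + 8n - 1)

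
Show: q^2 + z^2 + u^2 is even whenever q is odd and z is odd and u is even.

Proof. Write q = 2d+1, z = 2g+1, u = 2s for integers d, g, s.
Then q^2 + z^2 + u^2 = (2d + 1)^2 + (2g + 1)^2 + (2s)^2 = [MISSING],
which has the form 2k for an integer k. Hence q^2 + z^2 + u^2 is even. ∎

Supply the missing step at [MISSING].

(2d + 1)^2 + (2g + 1)^2 + (2s)^2 = 4d^2 + 4d + 4g^2 + 4g + 4s^2 + 2
= 2(2d^2 + 2d + 2g^2 + 2g + 2s^2 + 1).
Since 2d^2 + 2d + 2g^2 + 2g + 2s^2 + 1 is an integer, the sum of squares is of the form 2k for an integer k.

2(2d^2 + 2d + 2g^2 + 2g + 2s^2 + 1)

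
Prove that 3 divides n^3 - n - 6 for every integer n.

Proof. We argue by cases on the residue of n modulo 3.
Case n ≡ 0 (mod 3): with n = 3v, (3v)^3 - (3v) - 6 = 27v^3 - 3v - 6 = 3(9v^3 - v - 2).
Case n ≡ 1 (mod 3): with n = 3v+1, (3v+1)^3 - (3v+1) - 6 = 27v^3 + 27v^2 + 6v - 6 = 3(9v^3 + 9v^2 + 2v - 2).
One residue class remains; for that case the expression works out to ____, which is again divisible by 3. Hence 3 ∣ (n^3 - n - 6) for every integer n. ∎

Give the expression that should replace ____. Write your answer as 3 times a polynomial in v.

3(9v^3 + 18v^2 + 11v)

The residues treated are {0, 1}, so the missing case is n ≡ 2 (mod 3); write n = 3v+2.
Then (3v+2)^3 - (3v+2) - 6 = 27v^3 + 54v^2 + 33v = 3(9v^3 + 18v^2 + 11v).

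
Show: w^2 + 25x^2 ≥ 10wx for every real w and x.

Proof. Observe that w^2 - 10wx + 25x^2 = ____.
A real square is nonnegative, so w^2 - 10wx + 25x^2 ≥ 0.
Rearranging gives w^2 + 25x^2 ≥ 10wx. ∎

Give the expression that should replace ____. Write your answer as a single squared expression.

The leading and trailing coefficients are 1^2 and 5^2, and 10 = 2·1·5, so the trinomial is (w - 5x)^2.
Hence w^2 - 10wx + 25x^2 ≥ 0.

(w - 5x)^2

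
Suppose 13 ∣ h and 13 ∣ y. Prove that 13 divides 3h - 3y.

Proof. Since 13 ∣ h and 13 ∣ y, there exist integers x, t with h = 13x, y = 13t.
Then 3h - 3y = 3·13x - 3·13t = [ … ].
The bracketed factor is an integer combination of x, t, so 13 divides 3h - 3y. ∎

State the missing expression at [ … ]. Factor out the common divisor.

13(-3t + 3x)

Pull the common 13 out of every term: 3·13x - 3·13t = 13(-3t + 3x).
-3t + 3x is an integer, which exhibits the divisibility.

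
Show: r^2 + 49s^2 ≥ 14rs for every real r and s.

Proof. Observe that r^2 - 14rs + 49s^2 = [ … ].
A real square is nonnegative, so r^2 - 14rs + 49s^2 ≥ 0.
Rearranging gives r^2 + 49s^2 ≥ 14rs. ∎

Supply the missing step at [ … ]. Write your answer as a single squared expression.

The leading and trailing coefficients are 1^2 and 7^2, and 14 = 2·1·7, so the trinomial is (r - 7s)^2.
Hence r^2 - 14rs + 49s^2 ≥ 0.

(r - 7s)^2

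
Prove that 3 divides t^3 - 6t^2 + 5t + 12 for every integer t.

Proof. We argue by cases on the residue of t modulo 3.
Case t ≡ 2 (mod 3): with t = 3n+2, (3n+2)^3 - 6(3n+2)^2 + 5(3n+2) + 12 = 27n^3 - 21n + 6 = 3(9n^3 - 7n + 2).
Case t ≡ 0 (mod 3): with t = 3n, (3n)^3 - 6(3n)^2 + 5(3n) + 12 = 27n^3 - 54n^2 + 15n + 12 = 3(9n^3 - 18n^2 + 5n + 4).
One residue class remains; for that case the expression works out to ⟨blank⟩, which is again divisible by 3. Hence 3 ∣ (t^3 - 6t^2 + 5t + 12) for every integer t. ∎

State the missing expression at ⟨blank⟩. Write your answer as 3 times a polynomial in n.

3(9n^3 - 9n^2 - 4n + 4)

The residues treated are {2, 0}, so the missing case is t ≡ 1 (mod 3); write t = 3n+1.
Then (3n+1)^3 - 6(3n+1)^2 + 5(3n+1) + 12 = 27n^3 - 27n^2 - 12n + 12 = 3(9n^3 - 9n^2 - 4n + 4).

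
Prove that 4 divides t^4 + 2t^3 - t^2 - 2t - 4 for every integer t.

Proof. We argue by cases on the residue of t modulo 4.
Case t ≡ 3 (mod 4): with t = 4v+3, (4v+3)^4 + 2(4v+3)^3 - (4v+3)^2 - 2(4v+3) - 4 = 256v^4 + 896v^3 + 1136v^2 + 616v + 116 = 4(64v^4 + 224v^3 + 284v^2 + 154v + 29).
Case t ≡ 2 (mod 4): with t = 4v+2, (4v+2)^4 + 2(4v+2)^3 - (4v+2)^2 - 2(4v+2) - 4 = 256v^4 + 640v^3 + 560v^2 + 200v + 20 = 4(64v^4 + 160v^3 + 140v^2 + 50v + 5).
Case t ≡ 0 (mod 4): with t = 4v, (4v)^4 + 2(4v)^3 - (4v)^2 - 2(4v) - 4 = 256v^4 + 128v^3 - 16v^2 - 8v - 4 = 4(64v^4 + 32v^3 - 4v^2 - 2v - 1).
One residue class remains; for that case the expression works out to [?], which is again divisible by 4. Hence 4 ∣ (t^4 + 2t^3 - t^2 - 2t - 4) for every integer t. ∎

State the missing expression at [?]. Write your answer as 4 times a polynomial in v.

The residues treated are {3, 2, 0}, so the missing case is t ≡ 1 (mod 4); write t = 4v+1.
Then (4v+1)^4 + 2(4v+1)^3 - (4v+1)^2 - 2(4v+1) - 4 = 256v^4 + 384v^3 + 176v^2 + 24v - 4 = 4(64v^4 + 96v^3 + 44v^2 + 6v - 1).

4(64v^4 + 96v^3 + 44v^2 + 6v - 1)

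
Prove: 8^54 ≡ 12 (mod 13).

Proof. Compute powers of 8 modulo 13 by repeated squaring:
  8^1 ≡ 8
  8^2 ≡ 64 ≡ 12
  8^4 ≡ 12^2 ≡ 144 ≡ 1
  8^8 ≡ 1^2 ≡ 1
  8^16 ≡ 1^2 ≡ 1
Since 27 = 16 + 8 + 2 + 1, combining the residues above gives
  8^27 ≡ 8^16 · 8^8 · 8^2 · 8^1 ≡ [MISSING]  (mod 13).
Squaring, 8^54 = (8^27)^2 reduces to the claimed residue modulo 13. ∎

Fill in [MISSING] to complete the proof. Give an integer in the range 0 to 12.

5

Multiply the listed residues: 1 · 1 · 12 · 8 = 1 → 12 → 96.
Reducing modulo 13: 96 = 7·13 + 5, so 8^27 ≡ 5.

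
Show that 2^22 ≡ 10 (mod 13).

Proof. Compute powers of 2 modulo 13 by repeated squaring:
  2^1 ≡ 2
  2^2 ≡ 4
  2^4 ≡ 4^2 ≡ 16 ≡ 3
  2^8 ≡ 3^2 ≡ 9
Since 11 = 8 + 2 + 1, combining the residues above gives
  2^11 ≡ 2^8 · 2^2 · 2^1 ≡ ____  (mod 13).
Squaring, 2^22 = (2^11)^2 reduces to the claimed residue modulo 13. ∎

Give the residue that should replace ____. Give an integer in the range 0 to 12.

Multiply the listed residues: 9 · 4 · 2 = 36 → 72.
Reducing modulo 13: 72 = 5·13 + 7, so 2^11 ≡ 7.

7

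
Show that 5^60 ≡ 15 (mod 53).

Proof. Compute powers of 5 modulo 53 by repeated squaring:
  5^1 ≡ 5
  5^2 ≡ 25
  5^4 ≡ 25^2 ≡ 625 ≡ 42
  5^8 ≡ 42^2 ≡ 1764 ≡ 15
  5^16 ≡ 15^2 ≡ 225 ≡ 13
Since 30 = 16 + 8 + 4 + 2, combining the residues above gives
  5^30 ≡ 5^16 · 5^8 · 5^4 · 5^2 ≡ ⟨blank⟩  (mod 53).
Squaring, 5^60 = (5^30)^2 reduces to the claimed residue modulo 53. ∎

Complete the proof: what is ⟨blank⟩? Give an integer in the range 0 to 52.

11

Multiply the listed residues: 13 · 15 · 42 · 25 = 195 → 8190 → 204750.
Reducing modulo 53: 204750 = 3863·53 + 11, so 5^30 ≡ 11.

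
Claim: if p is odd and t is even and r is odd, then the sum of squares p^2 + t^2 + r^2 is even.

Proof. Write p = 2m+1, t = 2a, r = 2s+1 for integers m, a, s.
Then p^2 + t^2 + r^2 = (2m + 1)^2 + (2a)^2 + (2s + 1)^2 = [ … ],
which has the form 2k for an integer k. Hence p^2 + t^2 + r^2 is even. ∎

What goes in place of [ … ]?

Expanding: (2m + 1)^2 + (2a)^2 + (2s + 1)^2 = 4a^2 + 4m^2 + 4m + 4s^2 + 4s + 2.
Every term is even; pulling out the factor of 2 gives 2(2a^2 + 2m^2 + 2m + 2s^2 + 2s + 1).

2(2a^2 + 2m^2 + 2m + 2s^2 + 2s + 1)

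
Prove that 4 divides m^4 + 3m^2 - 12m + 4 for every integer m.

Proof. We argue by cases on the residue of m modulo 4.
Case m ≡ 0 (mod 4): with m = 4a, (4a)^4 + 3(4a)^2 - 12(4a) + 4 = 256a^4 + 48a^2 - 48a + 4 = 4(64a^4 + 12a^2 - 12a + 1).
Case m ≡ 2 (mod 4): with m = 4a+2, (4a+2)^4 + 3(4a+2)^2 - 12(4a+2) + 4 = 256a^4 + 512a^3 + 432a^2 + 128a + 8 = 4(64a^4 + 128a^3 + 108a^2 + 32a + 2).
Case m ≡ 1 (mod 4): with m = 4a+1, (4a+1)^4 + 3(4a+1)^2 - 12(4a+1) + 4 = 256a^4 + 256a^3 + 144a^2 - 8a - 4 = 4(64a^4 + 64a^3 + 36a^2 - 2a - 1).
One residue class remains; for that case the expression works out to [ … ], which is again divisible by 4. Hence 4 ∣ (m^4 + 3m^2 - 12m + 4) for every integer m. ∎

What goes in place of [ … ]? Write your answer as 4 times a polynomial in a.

Only m ≡ 3 (mod 4) is unaccounted for. Put m = 4a+3:
(4a+3)^4 + 3(4a+3)^2 - 12(4a+3) + 4 expands to 256a^4 + 768a^3 + 912a^2 + 456a + 76,
and factoring out 4 leaves 4(64a^4 + 192a^3 + 228a^2 + 114a + 19).

4(64a^4 + 192a^3 + 228a^2 + 114a + 19)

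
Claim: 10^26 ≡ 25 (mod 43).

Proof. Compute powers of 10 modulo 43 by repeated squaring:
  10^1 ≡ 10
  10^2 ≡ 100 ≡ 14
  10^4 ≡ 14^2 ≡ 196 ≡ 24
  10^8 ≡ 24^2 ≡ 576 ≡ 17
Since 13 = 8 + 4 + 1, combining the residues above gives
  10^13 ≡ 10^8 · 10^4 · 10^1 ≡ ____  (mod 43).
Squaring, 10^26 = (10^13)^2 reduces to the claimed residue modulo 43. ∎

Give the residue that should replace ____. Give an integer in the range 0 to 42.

38

10^8 · 10^4 · 10^1 ≡ 17 · 24 · 10 = 4080.
4080 mod 43 = 38, so 10^13 ≡ 38 (mod 43).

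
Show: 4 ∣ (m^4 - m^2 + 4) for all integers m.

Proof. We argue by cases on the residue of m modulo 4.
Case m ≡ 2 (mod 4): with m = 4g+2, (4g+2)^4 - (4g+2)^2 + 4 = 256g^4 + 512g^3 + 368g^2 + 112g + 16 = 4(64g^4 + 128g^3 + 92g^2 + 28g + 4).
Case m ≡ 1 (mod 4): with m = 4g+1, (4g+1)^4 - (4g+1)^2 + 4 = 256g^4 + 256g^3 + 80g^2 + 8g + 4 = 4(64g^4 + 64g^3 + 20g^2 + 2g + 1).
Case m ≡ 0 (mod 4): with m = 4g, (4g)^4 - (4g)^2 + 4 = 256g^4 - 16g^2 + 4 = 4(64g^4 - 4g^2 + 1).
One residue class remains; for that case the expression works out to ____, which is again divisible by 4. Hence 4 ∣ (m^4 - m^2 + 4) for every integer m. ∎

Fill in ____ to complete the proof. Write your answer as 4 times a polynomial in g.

The residues treated are {2, 1, 0}, so the missing case is m ≡ 3 (mod 4); write m = 4g+3.
Then (4g+3)^4 - (4g+3)^2 + 4 = 256g^4 + 768g^3 + 848g^2 + 408g + 76 = 4(64g^4 + 192g^3 + 212g^2 + 102g + 19).

4(64g^4 + 192g^3 + 212g^2 + 102g + 19)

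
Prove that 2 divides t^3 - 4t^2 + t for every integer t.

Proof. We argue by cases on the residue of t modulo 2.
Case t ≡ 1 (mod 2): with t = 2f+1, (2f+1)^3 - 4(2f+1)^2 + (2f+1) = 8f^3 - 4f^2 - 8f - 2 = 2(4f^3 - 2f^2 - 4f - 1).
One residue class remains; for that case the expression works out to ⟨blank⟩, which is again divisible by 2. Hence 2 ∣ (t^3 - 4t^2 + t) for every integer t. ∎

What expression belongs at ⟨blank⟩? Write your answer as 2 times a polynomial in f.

Only t ≡ 0 (mod 2) is unaccounted for. Put t = 2f:
(2f)^3 - 4(2f)^2 + (2f) expands to 8f^3 - 16f^2 + 2f,
and factoring out 2 leaves 2(4f^3 - 8f^2 + f).

2(4f^3 - 8f^2 + f)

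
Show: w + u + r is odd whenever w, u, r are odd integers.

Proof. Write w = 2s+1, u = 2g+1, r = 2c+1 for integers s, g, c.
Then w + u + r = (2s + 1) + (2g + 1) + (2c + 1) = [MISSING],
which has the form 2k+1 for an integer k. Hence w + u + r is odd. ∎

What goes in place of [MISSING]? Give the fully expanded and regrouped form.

(2s + 1) + (2g + 1) + (2c + 1) = 2c + 2g + 2s + 3
= 2(c + g + s + 1) + 1.
Since c + g + s + 1 is an integer, the sum is of the form 2k+1 for an integer k.

2(c + g + s + 1) + 1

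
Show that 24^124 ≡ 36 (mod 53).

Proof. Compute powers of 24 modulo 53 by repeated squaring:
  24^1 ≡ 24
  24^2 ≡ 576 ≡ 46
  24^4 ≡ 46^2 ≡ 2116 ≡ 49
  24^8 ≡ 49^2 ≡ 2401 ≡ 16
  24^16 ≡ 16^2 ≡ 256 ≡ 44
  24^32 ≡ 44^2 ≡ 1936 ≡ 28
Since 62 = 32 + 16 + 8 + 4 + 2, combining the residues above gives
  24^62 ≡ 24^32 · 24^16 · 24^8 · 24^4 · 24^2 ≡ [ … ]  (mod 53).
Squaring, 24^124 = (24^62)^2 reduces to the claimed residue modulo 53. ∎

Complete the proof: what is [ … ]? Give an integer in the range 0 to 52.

24^32 · 24^16 · 24^8 · 24^4 · 24^2 ≡ 28 · 44 · 16 · 49 · 46 = 44430848.
44430848 mod 53 = 47, so 24^62 ≡ 47 (mod 53).

47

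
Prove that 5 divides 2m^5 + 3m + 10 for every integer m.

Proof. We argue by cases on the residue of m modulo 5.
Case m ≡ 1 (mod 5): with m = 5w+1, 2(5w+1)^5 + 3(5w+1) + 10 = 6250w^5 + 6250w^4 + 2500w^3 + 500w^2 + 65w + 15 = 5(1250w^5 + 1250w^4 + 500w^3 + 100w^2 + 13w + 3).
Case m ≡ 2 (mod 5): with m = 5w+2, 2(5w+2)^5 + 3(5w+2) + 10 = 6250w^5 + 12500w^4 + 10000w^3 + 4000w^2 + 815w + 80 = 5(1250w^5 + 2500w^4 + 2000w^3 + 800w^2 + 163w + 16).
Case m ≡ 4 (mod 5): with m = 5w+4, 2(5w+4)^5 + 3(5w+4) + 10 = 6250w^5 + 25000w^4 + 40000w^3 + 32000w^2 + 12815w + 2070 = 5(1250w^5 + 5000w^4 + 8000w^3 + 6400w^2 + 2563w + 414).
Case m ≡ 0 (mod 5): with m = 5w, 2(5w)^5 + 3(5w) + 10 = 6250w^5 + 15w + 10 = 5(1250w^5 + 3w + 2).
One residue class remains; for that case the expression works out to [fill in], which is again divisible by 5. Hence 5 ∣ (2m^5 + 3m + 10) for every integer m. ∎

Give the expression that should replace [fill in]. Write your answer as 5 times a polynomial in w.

5(1250w^5 + 3750w^4 + 4500w^3 + 2700w^2 + 813w + 101)

Only m ≡ 3 (mod 5) is unaccounted for. Put m = 5w+3:
2(5w+3)^5 + 3(5w+3) + 10 expands to 6250w^5 + 18750w^4 + 22500w^3 + 13500w^2 + 4065w + 505,
and factoring out 5 leaves 5(1250w^5 + 3750w^4 + 4500w^3 + 2700w^2 + 813w + 101).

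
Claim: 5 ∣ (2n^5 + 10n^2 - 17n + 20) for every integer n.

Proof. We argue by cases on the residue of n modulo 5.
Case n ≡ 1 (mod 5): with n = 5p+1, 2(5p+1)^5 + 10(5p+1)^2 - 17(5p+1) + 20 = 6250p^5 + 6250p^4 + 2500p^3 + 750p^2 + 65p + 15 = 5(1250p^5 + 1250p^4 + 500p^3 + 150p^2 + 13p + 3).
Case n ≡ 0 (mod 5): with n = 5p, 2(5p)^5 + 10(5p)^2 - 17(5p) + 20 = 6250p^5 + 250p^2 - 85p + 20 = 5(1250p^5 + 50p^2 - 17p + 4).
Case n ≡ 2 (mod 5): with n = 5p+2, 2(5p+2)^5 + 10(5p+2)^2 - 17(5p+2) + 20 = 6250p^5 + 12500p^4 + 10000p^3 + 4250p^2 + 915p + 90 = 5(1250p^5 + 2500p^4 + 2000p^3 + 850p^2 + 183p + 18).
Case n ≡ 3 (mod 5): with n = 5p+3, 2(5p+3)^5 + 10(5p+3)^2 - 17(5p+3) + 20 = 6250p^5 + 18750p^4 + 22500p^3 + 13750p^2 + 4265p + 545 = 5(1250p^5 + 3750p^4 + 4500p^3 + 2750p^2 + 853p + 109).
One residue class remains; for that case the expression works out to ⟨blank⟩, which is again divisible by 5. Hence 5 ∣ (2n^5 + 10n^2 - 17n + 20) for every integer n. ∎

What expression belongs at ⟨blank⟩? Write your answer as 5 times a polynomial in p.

5(1250p^5 + 5000p^4 + 8000p^3 + 6450p^2 + 2623p + 432)

The residues treated are {1, 0, 2, 3}, so the missing case is n ≡ 4 (mod 5); write n = 5p+4.
Then 2(5p+4)^5 + 10(5p+4)^2 - 17(5p+4) + 20 = 6250p^5 + 25000p^4 + 40000p^3 + 32250p^2 + 13115p + 2160 = 5(1250p^5 + 5000p^4 + 8000p^3 + 6450p^2 + 2623p + 432).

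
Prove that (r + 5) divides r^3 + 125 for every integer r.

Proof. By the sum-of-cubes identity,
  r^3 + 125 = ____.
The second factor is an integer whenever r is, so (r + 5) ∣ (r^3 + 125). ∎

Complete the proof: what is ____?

(r + 5)(r^2 - 5r + 25)

a^3 + b^3 = (a + b)(a^2 - ab + b^2). With a = r, b = 5:
r^3 + 125 = (r + 5)(r^2 - 5r + 25).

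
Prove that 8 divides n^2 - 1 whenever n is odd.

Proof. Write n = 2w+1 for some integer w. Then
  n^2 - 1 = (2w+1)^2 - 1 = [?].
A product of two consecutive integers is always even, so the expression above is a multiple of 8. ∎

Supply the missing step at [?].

4w(w + 1)

(2w+1)^2 - 1 = 4w^2 + 4w + 1 - 1 = 4w^2 + 4w = 4w(w+1).
Since w and w+1 are consecutive, w(w+1) is even, and 4·(even) is a multiple of 8.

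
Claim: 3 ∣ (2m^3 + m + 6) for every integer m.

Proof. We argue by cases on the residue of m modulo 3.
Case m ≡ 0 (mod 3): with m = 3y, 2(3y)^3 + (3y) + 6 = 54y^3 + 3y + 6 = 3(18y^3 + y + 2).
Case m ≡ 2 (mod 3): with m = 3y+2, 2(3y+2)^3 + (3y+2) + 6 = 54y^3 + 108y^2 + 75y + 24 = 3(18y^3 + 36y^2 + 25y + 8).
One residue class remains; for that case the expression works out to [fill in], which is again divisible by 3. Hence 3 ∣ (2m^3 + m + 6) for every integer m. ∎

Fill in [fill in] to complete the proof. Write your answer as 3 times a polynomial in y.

3(18y^3 + 18y^2 + 7y + 3)

Only m ≡ 1 (mod 3) is unaccounted for. Put m = 3y+1:
2(3y+1)^3 + (3y+1) + 6 expands to 54y^3 + 54y^2 + 21y + 9,
and factoring out 3 leaves 3(18y^3 + 18y^2 + 7y + 3).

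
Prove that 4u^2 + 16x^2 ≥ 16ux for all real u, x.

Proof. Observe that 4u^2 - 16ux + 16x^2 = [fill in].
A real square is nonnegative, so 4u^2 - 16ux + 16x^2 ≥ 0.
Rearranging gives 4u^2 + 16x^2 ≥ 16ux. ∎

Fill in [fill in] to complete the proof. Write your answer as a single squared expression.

(2u - 4x)^2

4u^2 - 16ux + 16x^2 is a perfect-square trinomial: the outer terms are (2u)^2 and (4x)^2, and the cross term is -2·2u·4x.
So 4u^2 - 16ux + 16x^2 = (2u - 4x)^2 ≥ 0.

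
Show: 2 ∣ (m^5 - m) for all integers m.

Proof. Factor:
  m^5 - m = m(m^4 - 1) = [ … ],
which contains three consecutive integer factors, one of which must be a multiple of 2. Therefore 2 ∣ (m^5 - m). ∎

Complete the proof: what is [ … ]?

(m - 1)m(m + 1)(m^2 + 1)

m^4 - 1 = (m^2 - 1)(m^2 + 1), and m^2 - 1 = (m-1)(m+1).
So m(m^4 - 1) = (m - 1)m(m + 1)(m^2 + 1).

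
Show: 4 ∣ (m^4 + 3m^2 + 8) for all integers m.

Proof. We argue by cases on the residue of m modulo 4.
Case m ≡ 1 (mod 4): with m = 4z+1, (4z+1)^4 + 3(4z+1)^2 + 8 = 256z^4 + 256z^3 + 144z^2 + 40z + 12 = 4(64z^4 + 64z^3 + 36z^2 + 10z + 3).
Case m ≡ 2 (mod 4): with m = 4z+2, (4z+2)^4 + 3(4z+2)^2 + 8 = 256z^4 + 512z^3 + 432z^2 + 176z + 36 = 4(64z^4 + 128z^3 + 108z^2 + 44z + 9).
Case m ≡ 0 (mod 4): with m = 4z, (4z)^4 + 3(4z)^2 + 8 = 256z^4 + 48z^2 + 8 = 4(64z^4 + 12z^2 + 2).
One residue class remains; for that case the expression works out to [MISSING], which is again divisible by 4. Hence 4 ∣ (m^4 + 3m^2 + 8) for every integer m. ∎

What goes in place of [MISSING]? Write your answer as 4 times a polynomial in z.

Only m ≡ 3 (mod 4) is unaccounted for. Put m = 4z+3:
(4z+3)^4 + 3(4z+3)^2 + 8 expands to 256z^4 + 768z^3 + 912z^2 + 504z + 116,
and factoring out 4 leaves 4(64z^4 + 192z^3 + 228z^2 + 126z + 29).

4(64z^4 + 192z^3 + 228z^2 + 126z + 29)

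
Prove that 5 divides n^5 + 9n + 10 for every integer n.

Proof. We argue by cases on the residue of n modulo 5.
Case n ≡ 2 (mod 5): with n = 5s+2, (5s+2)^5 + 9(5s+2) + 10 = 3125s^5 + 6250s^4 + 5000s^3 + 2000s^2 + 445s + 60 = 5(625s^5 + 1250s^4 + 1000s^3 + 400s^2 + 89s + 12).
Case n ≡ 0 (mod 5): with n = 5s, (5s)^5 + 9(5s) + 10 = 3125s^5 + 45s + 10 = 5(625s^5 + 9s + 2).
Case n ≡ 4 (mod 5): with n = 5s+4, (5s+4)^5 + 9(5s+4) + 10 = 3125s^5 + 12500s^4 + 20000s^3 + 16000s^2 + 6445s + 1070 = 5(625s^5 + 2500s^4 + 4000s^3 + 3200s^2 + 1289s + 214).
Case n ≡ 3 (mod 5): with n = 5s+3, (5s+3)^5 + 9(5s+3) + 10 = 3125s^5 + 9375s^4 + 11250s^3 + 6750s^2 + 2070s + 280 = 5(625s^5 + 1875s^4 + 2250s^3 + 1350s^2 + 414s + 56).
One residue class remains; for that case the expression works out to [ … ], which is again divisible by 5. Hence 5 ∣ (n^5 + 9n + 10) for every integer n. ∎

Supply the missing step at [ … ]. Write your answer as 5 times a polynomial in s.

5(625s^5 + 625s^4 + 250s^3 + 50s^2 + 14s + 4)

Only n ≡ 1 (mod 5) is unaccounted for. Put n = 5s+1:
(5s+1)^5 + 9(5s+1) + 10 expands to 3125s^5 + 3125s^4 + 1250s^3 + 250s^2 + 70s + 20,
and factoring out 5 leaves 5(625s^5 + 625s^4 + 250s^3 + 50s^2 + 14s + 4).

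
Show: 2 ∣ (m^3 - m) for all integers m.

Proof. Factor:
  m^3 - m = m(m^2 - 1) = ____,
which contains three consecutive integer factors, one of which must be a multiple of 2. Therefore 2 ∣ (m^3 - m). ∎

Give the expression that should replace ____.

(m - 1)m(m + 1)

m(m^2 - 1) = m(m - 1)(m + 1) = (m - 1)m(m + 1).
These three factors are consecutive integers, so their product is divisible by 2.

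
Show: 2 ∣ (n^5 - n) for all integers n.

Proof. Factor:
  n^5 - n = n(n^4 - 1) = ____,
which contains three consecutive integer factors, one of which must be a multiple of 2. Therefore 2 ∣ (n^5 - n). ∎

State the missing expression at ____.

(n - 1)n(n + 1)(n^2 + 1)

n^4 - 1 = (n^2 - 1)(n^2 + 1), and n^2 - 1 = (n-1)(n+1).
So n(n^4 - 1) = (n - 1)n(n + 1)(n^2 + 1).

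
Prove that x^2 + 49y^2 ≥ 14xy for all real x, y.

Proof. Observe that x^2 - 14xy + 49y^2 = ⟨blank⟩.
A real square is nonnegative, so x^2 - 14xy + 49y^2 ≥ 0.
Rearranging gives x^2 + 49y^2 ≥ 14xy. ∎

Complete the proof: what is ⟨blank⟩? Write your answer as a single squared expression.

(x - 7y)^2

The leading and trailing coefficients are 1^2 and 7^2, and 14 = 2·1·7, so the trinomial is (x - 7y)^2.
Hence x^2 - 14xy + 49y^2 ≥ 0.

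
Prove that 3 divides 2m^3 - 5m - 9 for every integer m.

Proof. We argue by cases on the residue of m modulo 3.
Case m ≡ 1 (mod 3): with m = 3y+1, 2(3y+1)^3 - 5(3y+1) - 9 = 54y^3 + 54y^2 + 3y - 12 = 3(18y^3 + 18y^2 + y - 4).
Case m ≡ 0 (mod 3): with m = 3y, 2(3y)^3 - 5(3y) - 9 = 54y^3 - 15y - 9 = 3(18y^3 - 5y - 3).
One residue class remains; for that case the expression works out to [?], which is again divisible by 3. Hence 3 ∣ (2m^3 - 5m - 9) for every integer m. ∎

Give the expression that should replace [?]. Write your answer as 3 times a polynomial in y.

The residues treated are {1, 0}, so the missing case is m ≡ 2 (mod 3); write m = 3y+2.
Then 2(3y+2)^3 - 5(3y+2) - 9 = 54y^3 + 108y^2 + 57y - 3 = 3(18y^3 + 36y^2 + 19y - 1).

3(18y^3 + 36y^2 + 19y - 1)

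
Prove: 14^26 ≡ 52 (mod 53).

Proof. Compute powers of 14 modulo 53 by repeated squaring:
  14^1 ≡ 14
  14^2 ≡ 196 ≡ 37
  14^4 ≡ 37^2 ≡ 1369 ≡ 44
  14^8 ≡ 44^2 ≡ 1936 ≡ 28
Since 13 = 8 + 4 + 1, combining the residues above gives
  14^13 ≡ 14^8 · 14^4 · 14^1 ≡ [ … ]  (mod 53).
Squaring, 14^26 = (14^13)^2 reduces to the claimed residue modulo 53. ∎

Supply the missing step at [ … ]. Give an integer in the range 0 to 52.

23

Multiply the listed residues: 28 · 44 · 14 = 1232 → 17248.
Reducing modulo 53: 17248 = 325·53 + 23, so 14^13 ≡ 23.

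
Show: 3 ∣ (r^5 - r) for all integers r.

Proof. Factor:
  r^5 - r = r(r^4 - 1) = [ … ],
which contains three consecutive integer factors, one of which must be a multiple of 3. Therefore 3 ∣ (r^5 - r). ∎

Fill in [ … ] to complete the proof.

(r - 1)r(r + 1)(r^2 + 1)

r^4 - 1 = (r^2 - 1)(r^2 + 1), and r^2 - 1 = (r-1)(r+1).
So r(r^4 - 1) = (r - 1)r(r + 1)(r^2 + 1).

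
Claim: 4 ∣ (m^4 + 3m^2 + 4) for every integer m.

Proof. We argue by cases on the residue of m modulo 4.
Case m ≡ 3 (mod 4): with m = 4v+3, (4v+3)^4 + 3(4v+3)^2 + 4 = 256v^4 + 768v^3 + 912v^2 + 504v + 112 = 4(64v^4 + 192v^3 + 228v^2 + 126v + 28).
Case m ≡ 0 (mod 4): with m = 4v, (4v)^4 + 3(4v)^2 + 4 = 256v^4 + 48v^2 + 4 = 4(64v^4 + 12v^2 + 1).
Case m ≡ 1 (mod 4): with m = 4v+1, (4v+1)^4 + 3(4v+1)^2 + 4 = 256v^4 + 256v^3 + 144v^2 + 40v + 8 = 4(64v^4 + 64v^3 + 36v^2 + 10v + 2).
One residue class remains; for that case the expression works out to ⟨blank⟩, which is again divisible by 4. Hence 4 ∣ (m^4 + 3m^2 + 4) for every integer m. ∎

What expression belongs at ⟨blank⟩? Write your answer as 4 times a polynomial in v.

4(64v^4 + 128v^3 + 108v^2 + 44v + 8)

The residues treated are {3, 0, 1}, so the missing case is m ≡ 2 (mod 4); write m = 4v+2.
Then (4v+2)^4 + 3(4v+2)^2 + 4 = 256v^4 + 512v^3 + 432v^2 + 176v + 32 = 4(64v^4 + 128v^3 + 108v^2 + 44v + 8).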